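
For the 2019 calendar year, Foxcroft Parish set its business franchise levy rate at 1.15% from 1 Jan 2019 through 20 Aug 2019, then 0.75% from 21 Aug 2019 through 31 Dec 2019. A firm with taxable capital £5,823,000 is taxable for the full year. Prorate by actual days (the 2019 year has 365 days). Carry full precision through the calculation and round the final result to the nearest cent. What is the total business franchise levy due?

£58,477.28

1 Jan – 20 Aug 2019: 232 days at 1.15% → £5,823,000 × 1.15% × 232/365 = £42,563.7370
21 Aug – 31 Dec 2019: 133 days at 0.75% → £5,823,000 × 0.75% × 133/365 = £15,913.5411
Total = £58,477.2781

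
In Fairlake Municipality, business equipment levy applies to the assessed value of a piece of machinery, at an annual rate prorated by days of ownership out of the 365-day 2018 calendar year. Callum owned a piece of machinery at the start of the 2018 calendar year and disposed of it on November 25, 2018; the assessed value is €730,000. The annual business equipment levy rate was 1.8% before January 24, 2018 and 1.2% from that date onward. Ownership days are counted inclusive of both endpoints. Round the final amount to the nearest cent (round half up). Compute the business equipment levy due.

€8,172.00

January 1 – January 23, 2018: 23 days at 1.8% → €730,000 × 1.8% × 23/365 = €828.0000
January 24 – November 25, 2018: 306 days at 1.2% → €730,000 × 1.2% × 306/365 = €7,344.0000
Total = €8,172.0000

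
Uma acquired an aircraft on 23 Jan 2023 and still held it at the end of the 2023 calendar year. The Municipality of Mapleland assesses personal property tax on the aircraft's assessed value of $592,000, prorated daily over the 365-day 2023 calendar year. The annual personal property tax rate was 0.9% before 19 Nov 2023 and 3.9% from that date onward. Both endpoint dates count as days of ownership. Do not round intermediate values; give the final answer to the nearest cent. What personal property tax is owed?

$7,099.13

23 Jan – 18 Nov 2023: 300 days at 0.9% → $592,000 × 0.9% × 300/365 = $4,379.1781
19 Nov – 31 Dec 2023: 43 days at 3.9% → $592,000 × 3.9% × 43/365 = $2,719.9562
Total = $7,099.1342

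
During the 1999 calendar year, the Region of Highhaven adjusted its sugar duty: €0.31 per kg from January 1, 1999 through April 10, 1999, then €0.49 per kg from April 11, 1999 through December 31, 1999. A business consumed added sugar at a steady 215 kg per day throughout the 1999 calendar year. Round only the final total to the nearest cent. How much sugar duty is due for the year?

€34,582.75

January 1 – April 10, 1999: 100 days × 215 kg/day = 21,500 kg at €0.31/kg → €6,665.00
April 11 – December 31, 1999: 265 days × 215 kg/day = 56,975 kg at €0.49/kg → €27,917.75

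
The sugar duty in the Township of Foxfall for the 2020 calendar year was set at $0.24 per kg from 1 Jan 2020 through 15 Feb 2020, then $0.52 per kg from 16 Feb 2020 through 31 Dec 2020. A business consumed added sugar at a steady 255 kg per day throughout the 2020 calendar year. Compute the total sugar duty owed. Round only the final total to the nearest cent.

1 Jan – 15 Feb 2020: 46 days × 255 kg/day = 11,730 kg at $0.24/kg → $2,815.20
16 Feb – 31 Dec 2020: 320 days × 255 kg/day = 81,600 kg at $0.52/kg → $42,432.00

$45,247.20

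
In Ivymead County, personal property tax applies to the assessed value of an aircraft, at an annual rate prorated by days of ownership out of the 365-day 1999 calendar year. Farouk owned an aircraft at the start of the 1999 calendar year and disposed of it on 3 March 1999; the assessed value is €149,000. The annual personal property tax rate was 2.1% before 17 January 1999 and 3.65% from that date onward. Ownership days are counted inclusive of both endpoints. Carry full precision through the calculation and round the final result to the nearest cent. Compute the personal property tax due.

1 January – 16 January 1999: 16 days at 2.1% → €149,000 × 2.1% × 16/365 = €137.1616
17 January – 3 March 1999: 46 days at 3.65% → €149,000 × 3.65% × 46/365 = €685.4000
Total = €822.5616

€822.56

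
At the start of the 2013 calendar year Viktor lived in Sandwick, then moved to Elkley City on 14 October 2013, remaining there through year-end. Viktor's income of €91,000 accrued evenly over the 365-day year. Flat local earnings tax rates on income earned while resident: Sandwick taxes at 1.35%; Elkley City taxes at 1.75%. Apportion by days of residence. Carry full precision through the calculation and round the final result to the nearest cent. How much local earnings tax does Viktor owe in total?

€1,307.28

Sandwick, 1 January – 13 October 2013: 286 days → €91,000 × 1.35% × 286/365 = €962.6055
Elkley City, 14 October – 31 December 2013: 79 days → €91,000 × 1.75% × 79/365 = €344.6781
Total = €1,307.2836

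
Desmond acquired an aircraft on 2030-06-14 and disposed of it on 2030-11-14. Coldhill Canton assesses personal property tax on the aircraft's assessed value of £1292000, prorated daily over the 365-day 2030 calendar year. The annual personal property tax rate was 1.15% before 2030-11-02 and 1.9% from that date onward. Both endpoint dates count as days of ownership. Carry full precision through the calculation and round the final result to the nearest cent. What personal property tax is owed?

2030-06-14 to 2030-11-01: 141 days at 1.15% → £1292000 × 1.15% × 141/365 = £5739.6658
2030-11-02 to 2030-11-14: 13 days at 1.9% → £1292000 × 1.9% × 13/365 = £874.3123
Total = £6613.9781

£6613.98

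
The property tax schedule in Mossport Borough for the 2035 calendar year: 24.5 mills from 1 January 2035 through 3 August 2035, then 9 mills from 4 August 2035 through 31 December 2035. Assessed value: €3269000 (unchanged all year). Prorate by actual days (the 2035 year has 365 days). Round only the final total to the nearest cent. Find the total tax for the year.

€59267.42

1 January – 3 August 2035: 215 days at 24.5 mills → €3269000 × 2.45% × 215/365 = €47176.5959
4 August – 31 December 2035: 150 days at 9 mills → €3269000 × 0.9% × 150/365 = €12090.8219
Total = €59267.4178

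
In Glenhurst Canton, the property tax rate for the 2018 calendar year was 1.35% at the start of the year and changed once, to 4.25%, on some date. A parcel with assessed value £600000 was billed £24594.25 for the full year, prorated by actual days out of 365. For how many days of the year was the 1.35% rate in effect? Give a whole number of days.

Let d = days at the first rate; then 365 − d days at the second rate.
£600000 × [1.35%·d + 4.25%·(365−d)] / 365 = £24594.25
Solving gives d = 19, so the new rate took effect on 20 January 2018.

19 days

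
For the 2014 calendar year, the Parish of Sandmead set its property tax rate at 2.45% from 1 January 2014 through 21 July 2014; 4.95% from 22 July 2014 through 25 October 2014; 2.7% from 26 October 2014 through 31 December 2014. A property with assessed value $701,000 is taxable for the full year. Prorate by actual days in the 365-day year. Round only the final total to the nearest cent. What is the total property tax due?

1 January – 21 July 2014: 202 days at 2.45% → $701,000 × 2.45% × 202/365 = $9,504.7918
22 July – 25 October 2014: 96 days at 4.95% → $701,000 × 4.95% × 96/365 = $9,126.4438
26 October – 31 December 2014: 67 days at 2.7% → $701,000 × 2.7% × 67/365 = $3,474.2712
Total = $22,105.5068

$22,105.51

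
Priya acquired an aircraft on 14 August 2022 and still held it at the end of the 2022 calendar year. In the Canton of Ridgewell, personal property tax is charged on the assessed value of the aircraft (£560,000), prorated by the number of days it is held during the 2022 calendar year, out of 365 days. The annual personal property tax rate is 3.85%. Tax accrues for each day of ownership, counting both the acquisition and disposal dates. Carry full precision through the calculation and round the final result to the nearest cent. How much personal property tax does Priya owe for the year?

£8,269.59

Days held (14 August – 31 December 2022): 140 out of 365
Tax = £560,000 × 3.85% × 140/365 = £8,269.5890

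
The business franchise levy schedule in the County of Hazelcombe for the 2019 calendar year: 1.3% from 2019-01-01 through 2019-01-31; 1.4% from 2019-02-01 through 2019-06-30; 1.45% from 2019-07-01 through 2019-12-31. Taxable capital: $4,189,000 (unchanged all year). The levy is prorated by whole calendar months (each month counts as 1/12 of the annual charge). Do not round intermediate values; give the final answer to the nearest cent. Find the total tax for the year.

$59,344.17

2019-01-01 to 2019-01-31: 1 month at 1.3% → $4,189,000 × 1.3% × 1/12 = $4,538.0833
2019-02-01 to 2019-06-30: 5 months at 1.4% → $4,189,000 × 1.4% × 5/12 = $24,435.8333
2019-07-01 to 2019-12-31: 6 months at 1.45% → $4,189,000 × 1.45% × 6/12 = $30,370.2500
Total = $59,344.1667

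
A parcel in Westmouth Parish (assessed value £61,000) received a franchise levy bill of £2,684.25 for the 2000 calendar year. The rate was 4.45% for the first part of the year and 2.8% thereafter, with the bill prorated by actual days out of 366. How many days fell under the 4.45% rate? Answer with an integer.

355 days

Let d = days at the first rate; then 366 − d days at the second rate.
£61,000 × [4.45%·d + 2.8%·(366−d)] / 366 = £2,684.25
Solving gives d = 355, so the new rate took effect on December 21, 2000.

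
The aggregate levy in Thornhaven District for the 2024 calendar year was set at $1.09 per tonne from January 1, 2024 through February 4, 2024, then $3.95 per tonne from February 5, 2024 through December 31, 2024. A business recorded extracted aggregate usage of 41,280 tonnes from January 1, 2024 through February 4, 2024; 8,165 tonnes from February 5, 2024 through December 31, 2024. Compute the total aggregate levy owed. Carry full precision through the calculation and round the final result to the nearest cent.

$77246.95

January 1 – February 4, 2024: 41,280 tonnes at $1.09/tonne → $44995.20
February 5 – December 31, 2024: 8,165 tonnes at $3.95/tonne → $32251.75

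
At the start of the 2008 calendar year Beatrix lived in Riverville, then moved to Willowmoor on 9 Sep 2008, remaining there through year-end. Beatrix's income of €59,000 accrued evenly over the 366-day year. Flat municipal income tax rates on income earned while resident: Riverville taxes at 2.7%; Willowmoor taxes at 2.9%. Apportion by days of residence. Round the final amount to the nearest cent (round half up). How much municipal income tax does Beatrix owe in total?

€1,629.75

Riverville, 1 Jan – 8 Sep 2008: 252 days → €59,000 × 2.7% × 252/366 = €1,096.8197
Willowmoor, 9 Sep – 31 Dec 2008: 114 days → €59,000 × 2.9% × 114/366 = €532.9344
Total = €1,629.7541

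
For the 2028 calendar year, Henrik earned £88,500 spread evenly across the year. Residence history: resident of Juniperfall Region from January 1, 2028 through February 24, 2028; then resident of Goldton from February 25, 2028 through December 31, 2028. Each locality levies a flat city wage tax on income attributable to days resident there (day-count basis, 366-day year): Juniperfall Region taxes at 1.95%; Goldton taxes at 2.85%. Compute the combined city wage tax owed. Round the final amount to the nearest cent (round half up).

Juniperfall Region, January 1 – February 24, 2028: 55 days → £88,500 × 1.95% × 55/366 = £259.3340
Goldton, February 25 – December 31, 2028: 311 days → £88,500 × 2.85% × 311/366 = £2,143.2234
Total = £2,402.5574

£2,402.56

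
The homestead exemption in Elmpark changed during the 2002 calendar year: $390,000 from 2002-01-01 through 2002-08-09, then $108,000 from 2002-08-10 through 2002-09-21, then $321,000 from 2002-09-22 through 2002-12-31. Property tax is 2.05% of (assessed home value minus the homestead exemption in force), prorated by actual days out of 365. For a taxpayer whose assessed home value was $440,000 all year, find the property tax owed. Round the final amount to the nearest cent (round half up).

$2,097.46

2002-01-01 to 2002-08-09: 221 days, exemption $390,000 → ($440,000 − $390,000) × 2.05% × 221/365 = $620.6164
2002-08-10 to 2002-09-21: 43 days, exemption $108,000 → ($440,000 − $108,000) × 2.05% × 43/365 = $801.8027
2002-09-22 to 2002-12-31: 101 days, exemption $321,000 → ($440,000 − $321,000) × 2.05% × 101/365 = $675.0397
Total = $2,097.4589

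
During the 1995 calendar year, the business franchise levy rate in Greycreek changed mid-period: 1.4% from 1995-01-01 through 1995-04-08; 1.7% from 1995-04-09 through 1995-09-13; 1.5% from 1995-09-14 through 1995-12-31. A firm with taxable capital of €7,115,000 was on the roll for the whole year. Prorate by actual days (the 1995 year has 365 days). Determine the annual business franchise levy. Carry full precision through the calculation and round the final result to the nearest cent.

€110,974.51

1995-01-01 to 1995-04-08: 98 days at 1.4% → €7,115,000 × 1.4% × 98/365 = €26,744.6027
1995-04-09 to 1995-09-13: 158 days at 1.7% → €7,115,000 × 1.7% × 158/365 = €52,358.6027
1995-09-14 to 1995-12-31: 109 days at 1.5% → €7,115,000 × 1.5% × 109/365 = €31,871.3014
Total = €110,974.5068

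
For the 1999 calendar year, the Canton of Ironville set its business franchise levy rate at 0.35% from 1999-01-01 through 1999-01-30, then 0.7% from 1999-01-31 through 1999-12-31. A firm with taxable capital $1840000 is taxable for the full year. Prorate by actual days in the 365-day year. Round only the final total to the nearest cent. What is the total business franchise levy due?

$12350.68

1999-01-01 to 1999-01-30: 30 days at 0.35% → $1840000 × 0.35% × 30/365 = $529.3151
1999-01-31 to 1999-12-31: 335 days at 0.7% → $1840000 × 0.7% × 335/365 = $11821.3699
Total = $12350.6849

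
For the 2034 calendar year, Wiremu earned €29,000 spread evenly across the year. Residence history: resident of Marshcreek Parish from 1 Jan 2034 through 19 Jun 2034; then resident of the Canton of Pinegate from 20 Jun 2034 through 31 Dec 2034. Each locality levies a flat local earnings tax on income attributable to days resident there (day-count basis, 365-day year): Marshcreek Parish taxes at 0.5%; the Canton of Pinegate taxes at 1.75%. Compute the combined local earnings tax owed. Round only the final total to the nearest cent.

Marshcreek Parish, 1 Jan – 19 Jun 2034: 170 days → €29,000 × 0.5% × 170/365 = €67.5342
The Canton of Pinegate, 20 Jun – 31 Dec 2034: 195 days → €29,000 × 1.75% × 195/365 = €271.1301
Total = €338.6644

€338.66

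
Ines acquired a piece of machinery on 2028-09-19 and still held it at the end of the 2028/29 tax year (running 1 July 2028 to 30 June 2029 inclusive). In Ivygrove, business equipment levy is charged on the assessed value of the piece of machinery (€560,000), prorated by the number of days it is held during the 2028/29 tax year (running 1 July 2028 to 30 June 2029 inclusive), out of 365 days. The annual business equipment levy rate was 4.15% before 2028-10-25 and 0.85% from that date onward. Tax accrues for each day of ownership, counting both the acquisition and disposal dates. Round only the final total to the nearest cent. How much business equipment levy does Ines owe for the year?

€5,539.40

2028-09-19 to 2028-10-24: 36 days at 4.15% → €560,000 × 4.15% × 36/365 = €2,292.1644
2028-10-25 to 2029-06-30: 249 days at 0.85% → €560,000 × 0.85% × 249/365 = €3,247.2329
Total = €5,539.3973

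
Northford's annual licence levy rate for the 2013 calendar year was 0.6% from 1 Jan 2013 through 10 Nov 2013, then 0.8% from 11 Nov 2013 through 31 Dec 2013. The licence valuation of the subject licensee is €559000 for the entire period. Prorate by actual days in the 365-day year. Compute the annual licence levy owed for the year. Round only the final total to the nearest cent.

1 Jan – 10 Nov 2013: 314 days at 0.6% → €559000 × 0.6% × 314/365 = €2885.3589
11 Nov – 31 Dec 2013: 51 days at 0.8% → €559000 × 0.8% × 51/365 = €624.8548
Total = €3510.2137

€3510.21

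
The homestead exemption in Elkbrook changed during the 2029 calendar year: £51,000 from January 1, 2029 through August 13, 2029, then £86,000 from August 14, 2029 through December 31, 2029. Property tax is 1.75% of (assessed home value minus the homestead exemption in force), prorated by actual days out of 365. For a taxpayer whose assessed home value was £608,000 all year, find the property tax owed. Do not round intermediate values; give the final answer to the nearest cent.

£9,512.57

January 1 – August 13, 2029: 225 days, exemption £51,000 → (£608,000 − £51,000) × 1.75% × 225/365 = £6,008.7329
August 14 – December 31, 2029: 140 days, exemption £86,000 → (£608,000 − £86,000) × 1.75% × 140/365 = £3,503.8356
Total = £9,512.5685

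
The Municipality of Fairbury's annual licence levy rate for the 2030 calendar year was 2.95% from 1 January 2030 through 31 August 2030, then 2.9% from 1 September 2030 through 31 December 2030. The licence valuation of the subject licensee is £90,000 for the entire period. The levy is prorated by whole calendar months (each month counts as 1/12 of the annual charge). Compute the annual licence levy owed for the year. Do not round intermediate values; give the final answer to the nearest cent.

1 January – 31 August 2030: 8 months at 2.95% → £90,000 × 2.95% × 8/12 = £1,770.0000
1 September – 31 December 2030: 4 months at 2.9% → £90,000 × 2.9% × 4/12 = £870.0000
Total = £2,640.0000

£2,640.00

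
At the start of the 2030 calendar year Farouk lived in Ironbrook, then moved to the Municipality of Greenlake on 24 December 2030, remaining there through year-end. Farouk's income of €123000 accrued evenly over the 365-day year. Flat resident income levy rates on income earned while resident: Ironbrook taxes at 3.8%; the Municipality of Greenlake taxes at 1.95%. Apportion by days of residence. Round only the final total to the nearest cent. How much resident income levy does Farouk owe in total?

Ironbrook, 1 January – 23 December 2030: 357 days → €123000 × 3.8% × 357/365 = €4571.5562
The Municipality of Greenlake, 24 December – 31 December 2030: 8 days → €123000 × 1.95% × 8/365 = €52.5699
Total = €4624.1260

€4624.13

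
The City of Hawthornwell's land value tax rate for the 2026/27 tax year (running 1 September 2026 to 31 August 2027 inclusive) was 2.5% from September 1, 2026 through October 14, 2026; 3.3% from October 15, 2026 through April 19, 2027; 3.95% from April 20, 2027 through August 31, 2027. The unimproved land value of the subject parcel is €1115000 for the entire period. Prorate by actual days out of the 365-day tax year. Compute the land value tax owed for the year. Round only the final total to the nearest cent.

September 1 – October 14, 2026: 44 days at 2.5% → €1115000 × 2.5% × 44/365 = €3360.2740
October 15, 2026 – April 19, 2027: 187 days at 3.3% → €1115000 × 3.3% × 187/365 = €18851.1370
April 20 – August 31, 2027: 134 days at 3.95% → €1115000 × 3.95% × 134/365 = €16169.0274
Total = €38380.4384

€38380.44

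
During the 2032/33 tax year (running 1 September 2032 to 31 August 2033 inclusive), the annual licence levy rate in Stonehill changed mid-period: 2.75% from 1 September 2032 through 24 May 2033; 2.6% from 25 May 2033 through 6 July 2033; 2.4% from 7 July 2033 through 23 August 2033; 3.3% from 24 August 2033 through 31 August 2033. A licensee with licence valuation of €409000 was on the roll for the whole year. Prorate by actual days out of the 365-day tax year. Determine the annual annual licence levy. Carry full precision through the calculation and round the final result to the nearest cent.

1 September 2032 – 24 May 2033: 266 days at 2.75% → €409000 × 2.75% × 266/365 = €8196.8082
25 May – 6 July 2033: 43 days at 2.6% → €409000 × 2.6% × 43/365 = €1252.7726
7 July – 23 August 2033: 48 days at 2.4% → €409000 × 2.4% × 48/365 = €1290.8712
24 August – 31 August 2033: 8 days at 3.3% → €409000 × 3.3% × 8/365 = €295.8247
Total = €11036.2767

€11036.28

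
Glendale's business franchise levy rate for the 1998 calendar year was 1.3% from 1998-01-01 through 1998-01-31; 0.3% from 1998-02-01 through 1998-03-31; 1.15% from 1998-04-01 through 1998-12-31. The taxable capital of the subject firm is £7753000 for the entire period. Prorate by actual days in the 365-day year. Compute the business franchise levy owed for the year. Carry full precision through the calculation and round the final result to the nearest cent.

1998-01-01 to 1998-01-31: 31 days at 1.3% → £7753000 × 1.3% × 31/365 = £8560.1616
1998-02-01 to 1998-03-31: 59 days at 0.3% → £7753000 × 0.3% × 59/365 = £3759.6740
1998-04-01 to 1998-12-31: 275 days at 1.15% → £7753000 × 1.15% × 275/365 = £67174.9658
Total = £79494.8014

£79494.80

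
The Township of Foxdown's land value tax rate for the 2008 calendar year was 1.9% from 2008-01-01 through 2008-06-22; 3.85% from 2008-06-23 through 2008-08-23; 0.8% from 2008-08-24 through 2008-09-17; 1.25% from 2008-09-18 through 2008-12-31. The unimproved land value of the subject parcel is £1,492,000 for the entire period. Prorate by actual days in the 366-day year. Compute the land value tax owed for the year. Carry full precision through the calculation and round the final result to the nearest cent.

£29,373.24

2008-01-01 to 2008-06-22: 174 days at 1.9% → £1,492,000 × 1.9% × 174/366 = £13,476.9180
2008-06-23 to 2008-08-23: 62 days at 3.85% → £1,492,000 × 3.85% × 62/366 = £9,730.6120
2008-08-24 to 2008-09-17: 25 days at 0.8% → £1,492,000 × 0.8% × 25/366 = £815.3005
2008-09-18 to 2008-12-31: 105 days at 1.25% → £1,492,000 × 1.25% × 105/366 = £5,350.4098
Total = £29,373.2404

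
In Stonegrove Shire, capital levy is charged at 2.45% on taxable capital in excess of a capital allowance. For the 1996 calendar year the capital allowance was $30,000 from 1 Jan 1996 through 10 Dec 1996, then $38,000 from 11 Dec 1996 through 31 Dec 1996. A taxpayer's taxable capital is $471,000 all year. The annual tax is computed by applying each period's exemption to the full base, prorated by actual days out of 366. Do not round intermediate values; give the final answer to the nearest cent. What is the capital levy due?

1 Jan – 10 Dec 1996: 345 days, exemption $30,000 → ($471,000 − $30,000) × 2.45% × 345/366 = $10,184.5697
11 Dec – 31 Dec 1996: 21 days, exemption $38,000 → ($471,000 − $38,000) × 2.45% × 21/366 = $608.6844
Total = $10,793.2541

$10,793.25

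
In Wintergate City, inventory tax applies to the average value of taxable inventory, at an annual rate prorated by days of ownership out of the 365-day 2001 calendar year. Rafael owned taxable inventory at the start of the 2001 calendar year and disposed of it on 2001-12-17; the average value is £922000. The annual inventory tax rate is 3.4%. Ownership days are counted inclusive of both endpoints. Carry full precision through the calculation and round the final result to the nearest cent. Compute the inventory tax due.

£30145.61

Days held (2001-01-01 to 2001-12-17): 351 out of 365
Tax = £922000 × 3.4% × 351/365 = £30145.6110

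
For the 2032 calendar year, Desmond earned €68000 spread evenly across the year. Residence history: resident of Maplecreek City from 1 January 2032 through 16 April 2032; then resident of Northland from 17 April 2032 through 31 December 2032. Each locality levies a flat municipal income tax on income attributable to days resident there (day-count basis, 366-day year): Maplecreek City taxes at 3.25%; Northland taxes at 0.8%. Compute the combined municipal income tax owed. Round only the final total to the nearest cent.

Maplecreek City, 1 January – 16 April 2032: 107 days → €68000 × 3.25% × 107/366 = €646.0929
Northland, 17 April – 31 December 2032: 259 days → €68000 × 0.8% × 259/366 = €384.9617
Total = €1031.0546

€1031.05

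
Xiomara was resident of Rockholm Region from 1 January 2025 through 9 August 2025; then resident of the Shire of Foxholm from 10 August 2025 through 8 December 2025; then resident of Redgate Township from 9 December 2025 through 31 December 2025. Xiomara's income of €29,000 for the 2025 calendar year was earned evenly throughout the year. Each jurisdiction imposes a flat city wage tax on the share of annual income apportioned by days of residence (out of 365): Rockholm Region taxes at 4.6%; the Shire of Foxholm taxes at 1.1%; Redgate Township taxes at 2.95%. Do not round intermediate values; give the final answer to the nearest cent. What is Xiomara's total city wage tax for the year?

Rockholm Region, 1 January – 9 August 2025: 221 days → €29,000 × 4.6% × 221/365 = €807.7096
The Shire of Foxholm, 10 August – 8 December 2025: 121 days → €29,000 × 1.1% × 121/365 = €105.7507
Redgate Township, 9 December – 31 December 2025: 23 days → €29,000 × 2.95% × 23/365 = €53.9082
Total = €967.3685

€967.37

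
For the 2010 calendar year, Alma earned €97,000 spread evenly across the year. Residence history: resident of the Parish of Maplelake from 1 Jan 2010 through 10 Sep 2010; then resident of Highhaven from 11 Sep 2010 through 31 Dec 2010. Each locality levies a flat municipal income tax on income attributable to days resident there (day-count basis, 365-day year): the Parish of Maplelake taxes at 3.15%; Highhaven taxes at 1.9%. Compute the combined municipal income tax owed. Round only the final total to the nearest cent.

€2,683.45

The Parish of Maplelake, 1 Jan – 10 Sep 2010: 253 days → €97,000 × 3.15% × 253/365 = €2,117.9219
Highhaven, 11 Sep – 31 Dec 2010: 112 days → €97,000 × 1.9% × 112/365 = €565.5233
Total = €2,683.4452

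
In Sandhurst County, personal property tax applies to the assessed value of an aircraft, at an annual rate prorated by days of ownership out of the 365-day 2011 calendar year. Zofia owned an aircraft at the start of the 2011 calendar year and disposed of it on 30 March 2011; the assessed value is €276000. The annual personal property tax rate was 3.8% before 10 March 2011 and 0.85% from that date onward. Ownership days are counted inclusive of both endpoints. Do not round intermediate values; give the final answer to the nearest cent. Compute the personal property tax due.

1 January – 9 March 2011: 68 days at 3.8% → €276000 × 3.8% × 68/365 = €1953.9288
10 March – 30 March 2011: 21 days at 0.85% → €276000 × 0.85% × 21/365 = €134.9753
Total = €2088.9041

€2088.90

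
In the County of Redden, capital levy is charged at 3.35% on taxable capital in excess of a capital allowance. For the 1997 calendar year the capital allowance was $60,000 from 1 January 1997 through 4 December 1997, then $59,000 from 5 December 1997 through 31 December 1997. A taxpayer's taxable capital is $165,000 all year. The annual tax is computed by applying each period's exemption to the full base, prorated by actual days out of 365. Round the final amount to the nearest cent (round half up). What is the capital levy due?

1 January – 4 December 1997: 338 days, exemption $60,000 → ($165,000 − $60,000) × 3.35% × 338/365 = $3,257.3014
5 December – 31 December 1997: 27 days, exemption $59,000 → ($165,000 − $59,000) × 3.35% × 27/365 = $262.6767
Total = $3,519.9781

$3,519.98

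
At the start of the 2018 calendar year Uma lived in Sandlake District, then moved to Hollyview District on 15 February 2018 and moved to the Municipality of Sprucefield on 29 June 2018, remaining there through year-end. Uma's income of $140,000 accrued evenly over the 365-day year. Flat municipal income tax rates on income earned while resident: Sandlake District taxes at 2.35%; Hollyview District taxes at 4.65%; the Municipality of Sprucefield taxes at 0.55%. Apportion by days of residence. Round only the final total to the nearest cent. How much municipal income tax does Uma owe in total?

Sandlake District, 1 January – 14 February 2018: 45 days → $140,000 × 2.35% × 45/365 = $405.6164
Hollyview District, 15 February – 28 June 2018: 134 days → $140,000 × 4.65% × 134/365 = $2,389.9726
The Municipality of Sprucefield, 29 June – 31 December 2018: 186 days → $140,000 × 0.55% × 186/365 = $392.3836
Total = $3,187.9726

$3,187.97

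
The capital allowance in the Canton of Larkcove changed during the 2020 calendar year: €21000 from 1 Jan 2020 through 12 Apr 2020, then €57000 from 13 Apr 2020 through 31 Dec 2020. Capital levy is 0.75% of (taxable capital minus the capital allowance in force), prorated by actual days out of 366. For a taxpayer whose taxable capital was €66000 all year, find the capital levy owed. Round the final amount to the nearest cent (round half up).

€143.48

1 Jan – 12 Apr 2020: 103 days, exemption €21000 → (€66000 − €21000) × 0.75% × 103/366 = €94.9795
13 Apr – 31 Dec 2020: 263 days, exemption €57000 → (€66000 − €57000) × 0.75% × 263/366 = €48.5041
Total = €143.4836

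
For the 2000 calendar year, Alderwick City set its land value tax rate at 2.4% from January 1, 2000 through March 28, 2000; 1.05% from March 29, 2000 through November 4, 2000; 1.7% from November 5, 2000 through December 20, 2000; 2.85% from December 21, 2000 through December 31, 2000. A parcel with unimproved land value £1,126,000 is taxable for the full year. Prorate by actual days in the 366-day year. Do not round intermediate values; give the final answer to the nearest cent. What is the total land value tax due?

January 1 – March 28, 2000: 88 days at 2.4% → £1,126,000 × 2.4% × 88/366 = £6,497.5738
March 29 – November 4, 2000: 221 days at 1.05% → £1,126,000 × 1.05% × 221/366 = £7,139.0246
November 5 – December 20, 2000: 46 days at 1.7% → £1,126,000 × 1.7% × 46/366 = £2,405.8251
December 21 – December 31, 2000: 11 days at 2.85% → £1,126,000 × 2.85% × 11/366 = £964.4836
Total = £17,006.9071

£17,006.91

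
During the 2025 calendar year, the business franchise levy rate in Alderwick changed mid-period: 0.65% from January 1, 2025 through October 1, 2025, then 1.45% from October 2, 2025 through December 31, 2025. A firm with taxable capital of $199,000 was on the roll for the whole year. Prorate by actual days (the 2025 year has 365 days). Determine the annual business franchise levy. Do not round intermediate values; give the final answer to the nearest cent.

January 1 – October 1, 2025: 274 days at 0.65% → $199,000 × 0.65% × 274/365 = $971.0110
October 2 – December 31, 2025: 91 days at 1.45% → $199,000 × 1.45% × 91/365 = $719.3986
Total = $1,690.4096

$1,690.41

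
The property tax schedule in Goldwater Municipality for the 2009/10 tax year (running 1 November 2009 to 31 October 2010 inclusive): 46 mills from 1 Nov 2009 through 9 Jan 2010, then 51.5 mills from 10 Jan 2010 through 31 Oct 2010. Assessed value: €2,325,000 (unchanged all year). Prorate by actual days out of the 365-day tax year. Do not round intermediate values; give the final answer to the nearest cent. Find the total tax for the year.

1 Nov 2009 – 9 Jan 2010: 70 days at 46 mills → €2,325,000 × 4.6% × 70/365 = €20,510.9589
10 Jan – 31 Oct 2010: 295 days at 51.5 mills → €2,325,000 × 5.15% × 295/365 = €96,774.1438
Total = €117,285.1027

€117,285.10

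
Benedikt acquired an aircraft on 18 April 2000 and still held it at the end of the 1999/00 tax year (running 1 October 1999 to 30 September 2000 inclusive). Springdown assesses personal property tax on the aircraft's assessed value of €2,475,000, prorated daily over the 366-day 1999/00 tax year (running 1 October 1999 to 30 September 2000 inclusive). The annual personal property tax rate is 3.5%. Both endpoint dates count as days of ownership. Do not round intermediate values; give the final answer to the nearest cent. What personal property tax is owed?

€39,288.93

Days held (18 April – 30 September 2000): 166 out of 366
Tax = €2,475,000 × 3.5% × 166/366 = €39,288.9344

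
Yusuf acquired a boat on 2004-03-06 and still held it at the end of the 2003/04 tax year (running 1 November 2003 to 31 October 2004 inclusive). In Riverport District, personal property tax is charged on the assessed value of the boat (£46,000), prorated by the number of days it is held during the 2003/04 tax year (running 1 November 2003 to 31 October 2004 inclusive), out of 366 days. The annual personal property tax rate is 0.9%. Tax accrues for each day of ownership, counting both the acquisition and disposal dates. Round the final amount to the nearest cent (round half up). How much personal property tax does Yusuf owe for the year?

Days held (2004-03-06 to 2004-10-31): 240 out of 366
Tax = £46,000 × 0.9% × 240/366 = £271.4754

£271.48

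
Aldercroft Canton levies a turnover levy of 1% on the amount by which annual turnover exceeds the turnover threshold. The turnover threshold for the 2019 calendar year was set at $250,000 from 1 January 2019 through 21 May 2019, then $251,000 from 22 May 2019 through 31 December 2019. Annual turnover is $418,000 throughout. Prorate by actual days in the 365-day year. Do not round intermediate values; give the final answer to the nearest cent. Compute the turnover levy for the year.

$1,673.86

1 January – 21 May 2019: 141 days, exemption $250,000 → ($418,000 − $250,000) × 1% × 141/365 = $648.9863
22 May – 31 December 2019: 224 days, exemption $251,000 → ($418,000 − $251,000) × 1% × 224/365 = $1,024.8767
Total = $1,673.8630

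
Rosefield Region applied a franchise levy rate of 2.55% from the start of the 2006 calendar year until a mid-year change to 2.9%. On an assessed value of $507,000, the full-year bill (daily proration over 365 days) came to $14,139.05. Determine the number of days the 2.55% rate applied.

116 days

Let d = days at the first rate; then 365 − d days at the second rate.
$507,000 × [2.55%·d + 2.9%·(365−d)] / 365 = $14,139.05
Solving gives d = 116, so the new rate took effect on 27 April 2006.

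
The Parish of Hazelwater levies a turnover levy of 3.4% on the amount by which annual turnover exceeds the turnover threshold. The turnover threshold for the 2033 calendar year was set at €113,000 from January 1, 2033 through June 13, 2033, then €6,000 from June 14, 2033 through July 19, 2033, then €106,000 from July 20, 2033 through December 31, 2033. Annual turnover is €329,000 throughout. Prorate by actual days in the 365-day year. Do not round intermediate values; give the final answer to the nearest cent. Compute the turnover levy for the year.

€7,810.41

January 1 – June 13, 2033: 164 days, exemption €113,000 → (€329,000 − €113,000) × 3.4% × 164/365 = €3,299.7699
June 14 – July 19, 2033: 36 days, exemption €6,000 → (€329,000 − €6,000) × 3.4% × 36/365 = €1,083.1562
July 20 – December 31, 2033: 165 days, exemption €106,000 → (€329,000 − €106,000) × 3.4% × 165/365 = €3,427.4795
Total = €7,810.4055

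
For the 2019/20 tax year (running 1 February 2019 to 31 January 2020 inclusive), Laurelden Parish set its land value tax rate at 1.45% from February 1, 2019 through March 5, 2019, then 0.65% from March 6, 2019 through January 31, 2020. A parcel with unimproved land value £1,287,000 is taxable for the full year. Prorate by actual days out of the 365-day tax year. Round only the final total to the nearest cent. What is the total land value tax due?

February 1 – March 5, 2019: 33 days at 1.45% → £1,287,000 × 1.45% × 33/365 = £1,687.2041
March 6, 2019 – January 31, 2020: 332 days at 0.65% → £1,287,000 × 0.65% × 332/365 = £7,609.1671
Total = £9,296.3712

£9,296.37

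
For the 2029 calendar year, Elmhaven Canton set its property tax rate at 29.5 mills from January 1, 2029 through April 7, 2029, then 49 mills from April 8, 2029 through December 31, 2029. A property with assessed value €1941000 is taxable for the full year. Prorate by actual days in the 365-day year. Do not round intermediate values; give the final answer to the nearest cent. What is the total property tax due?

€85050.37

January 1 – April 7, 2029: 97 days at 29.5 mills → €1941000 × 2.95% × 97/365 = €15216.9082
April 8 – December 31, 2029: 268 days at 49 mills → €1941000 × 4.9% × 268/365 = €69833.4575
Total = €85050.3658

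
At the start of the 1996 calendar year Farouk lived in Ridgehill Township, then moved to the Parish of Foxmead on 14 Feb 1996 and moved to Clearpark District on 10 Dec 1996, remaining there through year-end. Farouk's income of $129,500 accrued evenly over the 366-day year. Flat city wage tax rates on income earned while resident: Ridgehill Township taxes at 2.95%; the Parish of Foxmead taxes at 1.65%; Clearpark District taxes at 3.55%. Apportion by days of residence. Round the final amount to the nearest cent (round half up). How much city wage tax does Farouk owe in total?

Ridgehill Township, 1 Jan – 13 Feb 1996: 44 days → $129,500 × 2.95% × 44/366 = $459.2650
The Parish of Foxmead, 14 Feb – 9 Dec 1996: 300 days → $129,500 × 1.65% × 300/366 = $1,751.4344
Clearpark District, 10 Dec – 31 Dec 1996: 22 days → $129,500 × 3.55% × 22/366 = $276.3374
Total = $2,487.0369

$2,487.04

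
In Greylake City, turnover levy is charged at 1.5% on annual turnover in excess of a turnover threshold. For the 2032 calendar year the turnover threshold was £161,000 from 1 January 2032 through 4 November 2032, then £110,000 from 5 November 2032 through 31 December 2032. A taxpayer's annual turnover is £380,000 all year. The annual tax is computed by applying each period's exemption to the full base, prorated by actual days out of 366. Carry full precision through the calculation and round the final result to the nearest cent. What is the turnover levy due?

£3,404.14

1 January – 4 November 2032: 309 days, exemption £161,000 → (£380,000 − £161,000) × 1.5% × 309/366 = £2,773.4016
5 November – 31 December 2032: 57 days, exemption £110,000 → (£380,000 − £110,000) × 1.5% × 57/366 = £630.7377
Total = £3,404.1393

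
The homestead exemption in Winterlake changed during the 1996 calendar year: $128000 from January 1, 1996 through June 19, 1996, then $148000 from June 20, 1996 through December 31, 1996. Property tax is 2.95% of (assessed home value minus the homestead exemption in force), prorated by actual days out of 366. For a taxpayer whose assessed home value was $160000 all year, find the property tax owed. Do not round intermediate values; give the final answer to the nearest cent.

January 1 – June 19, 1996: 171 days, exemption $128000 → ($160000 − $128000) × 2.95% × 171/366 = $441.0492
June 20 – December 31, 1996: 195 days, exemption $148000 → ($160000 − $148000) × 2.95% × 195/366 = $188.6066
Total = $629.6557

$629.66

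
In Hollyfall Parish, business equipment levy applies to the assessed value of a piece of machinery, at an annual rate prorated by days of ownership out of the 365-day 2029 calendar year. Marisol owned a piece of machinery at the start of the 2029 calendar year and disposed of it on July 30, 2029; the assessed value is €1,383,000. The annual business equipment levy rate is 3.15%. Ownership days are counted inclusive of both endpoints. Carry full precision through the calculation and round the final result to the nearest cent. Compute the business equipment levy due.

€25,183.86

Days held (January 1 – July 30, 2029): 211 out of 365
Tax = €1,383,000 × 3.15% × 211/365 = €25,183.8616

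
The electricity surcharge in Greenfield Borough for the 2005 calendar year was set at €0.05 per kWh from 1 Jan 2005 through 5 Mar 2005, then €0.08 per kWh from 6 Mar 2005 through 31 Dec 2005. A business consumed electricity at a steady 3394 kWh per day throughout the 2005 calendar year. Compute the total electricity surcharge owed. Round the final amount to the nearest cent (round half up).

€92,588.32

1 Jan – 5 Mar 2005: 64 days × 3394 kWh/day = 217,216 kWh at €0.05/kWh → €10,860.80
6 Mar – 31 Dec 2005: 301 days × 3394 kWh/day = 1,021,594 kWh at €0.08/kWh → €81,727.52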